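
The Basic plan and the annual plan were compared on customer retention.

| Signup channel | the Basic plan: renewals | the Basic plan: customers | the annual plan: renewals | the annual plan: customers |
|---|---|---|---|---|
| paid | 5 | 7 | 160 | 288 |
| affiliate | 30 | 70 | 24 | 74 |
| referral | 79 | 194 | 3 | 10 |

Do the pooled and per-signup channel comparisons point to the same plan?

No

Paid: the Basic plan 5/7 = 71.4%, the annual plan 160/288 = 55.6% → the Basic plan
Affiliate: the Basic plan 30/70 = 42.9%, the annual plan 24/74 = 32.4% → the Basic plan
Referral: the Basic plan 79/194 = 40.7%, the annual plan 3/10 = 30.0% → the Basic plan
Overall: the Basic plan 114/271 = 42.1%, the annual plan 187/372 = 50.3% → the annual plan
The Basic plan wins each signup group but the annual plan wins overall — the comparison reverses. The Basic plan's customers skew toward referral, which has a lower base rate.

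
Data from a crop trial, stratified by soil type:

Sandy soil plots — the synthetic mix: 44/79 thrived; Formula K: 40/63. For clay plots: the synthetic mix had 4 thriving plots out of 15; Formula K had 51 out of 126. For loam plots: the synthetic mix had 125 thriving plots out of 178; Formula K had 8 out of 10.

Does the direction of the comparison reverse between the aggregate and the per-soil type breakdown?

Yes

Sandy soil: the synthetic mix 44/79 = 55.7%, Formula K 40/63 = 63.5% → Formula K
Clay: the synthetic mix 4/15 = 26.7%, Formula K 51/126 = 40.5% → Formula K
Loam: the synthetic mix 125/178 = 70.2%, Formula K 8/10 = 80.0% → Formula K
Overall: the synthetic mix 173/272 = 63.6%, Formula K 99/199 = 49.7% → the synthetic mix
Formula K wins each soil group but the synthetic mix wins overall — the comparison reverses. Formula K's plots skew toward clay, which has a lower base rate.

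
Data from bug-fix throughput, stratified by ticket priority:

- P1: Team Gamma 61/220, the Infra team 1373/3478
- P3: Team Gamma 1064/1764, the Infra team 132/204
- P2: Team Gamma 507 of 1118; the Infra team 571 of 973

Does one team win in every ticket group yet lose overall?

P1: Team Gamma 61/220 = 27.7%, the Infra team 1373/3478 = 39.5% → the Infra team
P3: Team Gamma 1064/1764 = 60.3%, the Infra team 132/204 = 64.7% → the Infra team
P2: Team Gamma 507/1118 = 45.3%, the Infra team 571/973 = 58.7% → the Infra team
Overall: Team Gamma 1632/3102 = 52.6%, the Infra team 2076/4655 = 44.6% → Team Gamma
The Infra team wins each ticket group but Team Gamma wins overall — the comparison reverses. The Infra team's tickets skew toward P1, which has a lower base rate.

Yes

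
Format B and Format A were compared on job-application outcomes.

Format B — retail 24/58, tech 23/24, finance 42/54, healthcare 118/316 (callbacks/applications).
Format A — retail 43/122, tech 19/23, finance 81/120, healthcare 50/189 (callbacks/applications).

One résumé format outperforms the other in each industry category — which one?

Retail: Format B 24/58 = 41.4%, Format A 43/122 = 35.2% → Format B
Tech: Format B 23/24 = 95.8%, Format A 19/23 = 82.6% → Format B
Finance: Format B 42/54 = 77.8%, Format A 81/120 = 67.5% → Format B
Healthcare: Format B 118/316 = 37.3%, Format A 50/189 = 26.5% → Format B
Format B has the higher rate in all 4 groups.

Format B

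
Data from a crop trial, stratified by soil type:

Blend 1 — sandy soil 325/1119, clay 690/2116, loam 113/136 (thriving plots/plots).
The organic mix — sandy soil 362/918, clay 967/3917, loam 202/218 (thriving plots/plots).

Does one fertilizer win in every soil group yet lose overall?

Sandy soil: Blend 1 325/1119 = 29.0%, the organic mix 362/918 = 39.4% → the organic mix
Clay: Blend 1 690/2116 = 32.6%, the organic mix 967/3917 = 24.7% → Blend 1
Loam: Blend 1 113/136 = 83.1%, the organic mix 202/218 = 92.7% → the organic mix
Overall: Blend 1 1128/3371 = 33.5%, the organic mix 1531/5053 = 30.3% → Blend 1
Neither sweeps: Blend 1 wins 1 of 3 groups, the organic mix wins 2. Blend 1 wins overall but not every group — no Simpson reversal.

No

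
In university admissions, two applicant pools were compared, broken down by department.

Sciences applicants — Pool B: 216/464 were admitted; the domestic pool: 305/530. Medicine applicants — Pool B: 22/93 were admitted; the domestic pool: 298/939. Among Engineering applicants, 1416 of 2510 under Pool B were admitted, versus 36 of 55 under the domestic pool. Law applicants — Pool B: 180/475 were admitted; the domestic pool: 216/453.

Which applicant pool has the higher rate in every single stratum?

Sciences: Pool B 216/464 = 46.6%, the domestic pool 305/530 = 57.5% → the domestic pool
Medicine: Pool B 22/93 = 23.7%, the domestic pool 298/939 = 31.7% → the domestic pool
Engineering: Pool B 1416/2510 = 56.4%, the domestic pool 36/55 = 65.5% → the domestic pool
Law: Pool B 180/475 = 37.9%, the domestic pool 216/453 = 47.7% → the domestic pool
The domestic pool has the higher rate in all 4 groups.

the domestic pool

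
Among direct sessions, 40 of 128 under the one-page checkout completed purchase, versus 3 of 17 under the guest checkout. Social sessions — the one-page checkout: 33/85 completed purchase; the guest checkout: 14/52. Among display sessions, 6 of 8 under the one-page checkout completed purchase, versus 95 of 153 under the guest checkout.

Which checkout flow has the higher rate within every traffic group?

Direct: the one-page checkout 40/128 = 31.2%, the guest checkout 3/17 = 17.6% → the one-page checkout
Social: the one-page checkout 33/85 = 38.8%, the guest checkout 14/52 = 26.9% → the one-page checkout
Display: the one-page checkout 6/8 = 75.0%, the guest checkout 95/153 = 62.1% → the one-page checkout
The one-page checkout has the higher rate in all 3 groups.

the one-page checkout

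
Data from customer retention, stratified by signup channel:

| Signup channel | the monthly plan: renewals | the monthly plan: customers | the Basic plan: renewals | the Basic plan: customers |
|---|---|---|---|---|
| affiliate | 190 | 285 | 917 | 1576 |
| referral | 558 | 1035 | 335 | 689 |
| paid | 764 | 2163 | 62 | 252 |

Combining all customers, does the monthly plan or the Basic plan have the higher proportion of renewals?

the Basic plan

Affiliate: the monthly plan 190/285 = 66.7%, the Basic plan 917/1576 = 58.2% → the monthly plan
Referral: the monthly plan 558/1035 = 53.9%, the Basic plan 335/689 = 48.6% → the monthly plan
Paid: the monthly plan 764/2163 = 35.3%, the Basic plan 62/252 = 24.6% → the monthly plan
Overall: the monthly plan 1512/3483 = 43.4%, the Basic plan 1314/2517 = 52.2% → the Basic plan
(The monthly plan wins every signup group but the Basic plan wins overall — the monthly plan's customers skew toward the low-rate paid group.)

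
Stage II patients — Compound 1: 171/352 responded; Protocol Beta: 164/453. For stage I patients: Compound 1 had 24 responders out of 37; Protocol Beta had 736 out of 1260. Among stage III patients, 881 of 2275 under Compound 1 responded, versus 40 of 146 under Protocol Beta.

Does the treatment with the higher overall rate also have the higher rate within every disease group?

Stage II: Compound 1 171/352 = 48.6%, Protocol Beta 164/453 = 36.2% → Compound 1
Stage I: Compound 1 24/37 = 64.9%, Protocol Beta 736/1260 = 58.4% → Compound 1
Stage III: Compound 1 881/2275 = 38.7%, Protocol Beta 40/146 = 27.4% → Compound 1
Overall: Compound 1 1076/2664 = 40.4%, Protocol Beta 940/1859 = 50.6% → Protocol Beta
Compound 1 wins each disease group but Protocol Beta wins overall — the comparison reverses. Compound 1's patients skew toward stage III, which has a lower base rate.

No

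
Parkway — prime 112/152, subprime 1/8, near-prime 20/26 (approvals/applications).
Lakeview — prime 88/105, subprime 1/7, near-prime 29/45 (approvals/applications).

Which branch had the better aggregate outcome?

Prime: Parkway 112/152 = 73.7%, Lakeview 88/105 = 83.8% → Lakeview
Subprime: Parkway 1/8 = 12.5%, Lakeview 1/7 = 14.3% → Lakeview
Near-prime: Parkway 20/26 = 76.9%, Lakeview 29/45 = 64.4% → Parkway
Overall: Parkway 133/186 = 71.5%, Lakeview 118/157 = 75.2% → Lakeview
(Neither sweeps every credit group, but Lakeview has the higher pooled rate.)

Lakeview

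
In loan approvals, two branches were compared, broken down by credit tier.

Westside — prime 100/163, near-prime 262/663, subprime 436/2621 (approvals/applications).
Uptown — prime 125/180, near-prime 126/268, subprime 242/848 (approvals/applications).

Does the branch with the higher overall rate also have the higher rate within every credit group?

Prime: Westside 100/163 = 61.3%, Uptown 125/180 = 69.4% → Uptown
Near-prime: Westside 262/663 = 39.5%, Uptown 126/268 = 47.0% → Uptown
Subprime: Westside 436/2621 = 16.6%, Uptown 242/848 = 28.5% → Uptown
Overall: Westside 798/3447 = 23.2%, Uptown 493/1296 = 38.0% → Uptown
Uptown wins overall and in every credit group — no reversal.

Yes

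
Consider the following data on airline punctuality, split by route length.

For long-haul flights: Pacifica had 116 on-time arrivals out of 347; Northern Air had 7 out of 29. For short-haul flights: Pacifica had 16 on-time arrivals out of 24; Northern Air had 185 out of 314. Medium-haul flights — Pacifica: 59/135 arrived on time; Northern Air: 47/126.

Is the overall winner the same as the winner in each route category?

No

Long-haul: Pacifica 116/347 = 33.4%, Northern Air 7/29 = 24.1% → Pacifica
Short-haul: Pacifica 16/24 = 66.7%, Northern Air 185/314 = 58.9% → Pacifica
Medium-haul: Pacifica 59/135 = 43.7%, Northern Air 47/126 = 37.3% → Pacifica
Overall: Pacifica 191/506 = 37.7%, Northern Air 239/469 = 51.0% → Northern Air
Pacifica wins each route group but Northern Air wins overall — the comparison reverses. Pacifica's flights skew toward long-haul, which has a lower base rate.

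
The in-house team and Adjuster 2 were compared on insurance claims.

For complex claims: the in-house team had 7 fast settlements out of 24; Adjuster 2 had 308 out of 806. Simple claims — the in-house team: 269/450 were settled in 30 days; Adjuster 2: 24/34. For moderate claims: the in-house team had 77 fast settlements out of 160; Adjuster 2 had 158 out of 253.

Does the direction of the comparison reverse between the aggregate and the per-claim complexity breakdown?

Complex: the in-house team 7/24 = 29.2%, Adjuster 2 308/806 = 38.2% → Adjuster 2
Simple: the in-house team 269/450 = 59.8%, Adjuster 2 24/34 = 70.6% → Adjuster 2
Moderate: the in-house team 77/160 = 48.1%, Adjuster 2 158/253 = 62.5% → Adjuster 2
Overall: the in-house team 353/634 = 55.7%, Adjuster 2 490/1093 = 44.8% → the in-house team
Adjuster 2 wins each claim group but the in-house team wins overall — the comparison reverses. Adjuster 2's claims skew toward complex, which has a lower base rate.

Yes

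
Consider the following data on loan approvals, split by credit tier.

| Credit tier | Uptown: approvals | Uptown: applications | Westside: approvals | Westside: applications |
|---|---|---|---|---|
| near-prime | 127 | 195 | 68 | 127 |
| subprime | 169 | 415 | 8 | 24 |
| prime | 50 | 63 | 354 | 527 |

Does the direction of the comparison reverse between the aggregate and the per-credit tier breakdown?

Near-prime: Uptown 127/195 = 65.1%, Westside 68/127 = 53.5% → Uptown
Subprime: Uptown 169/415 = 40.7%, Westside 8/24 = 33.3% → Uptown
Prime: Uptown 50/63 = 79.4%, Westside 354/527 = 67.2% → Uptown
Overall: Uptown 346/673 = 51.4%, Westside 430/678 = 63.4% → Westside
Uptown wins each credit group but Westside wins overall — the comparison reverses. Uptown's applications skew toward subprime, which has a lower base rate.

Yes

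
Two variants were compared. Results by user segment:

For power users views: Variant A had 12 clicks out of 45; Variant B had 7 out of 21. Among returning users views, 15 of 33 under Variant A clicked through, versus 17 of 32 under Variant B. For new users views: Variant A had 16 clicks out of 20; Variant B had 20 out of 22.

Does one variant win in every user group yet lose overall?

Power users: Variant A 12/45 = 26.7%, Variant B 7/21 = 33.3% → Variant B
Returning users: Variant A 15/33 = 45.5%, Variant B 17/32 = 53.1% → Variant B
New users: Variant A 16/20 = 80.0%, Variant B 20/22 = 90.9% → Variant B
Overall: Variant A 43/98 = 43.9%, Variant B 44/75 = 58.7% → Variant B
Variant B wins overall and in every user group — no reversal.

No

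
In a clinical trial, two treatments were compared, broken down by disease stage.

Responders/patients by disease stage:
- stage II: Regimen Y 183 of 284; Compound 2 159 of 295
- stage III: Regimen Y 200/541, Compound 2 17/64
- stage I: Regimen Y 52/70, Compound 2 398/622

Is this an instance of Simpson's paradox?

Yes

Stage II: Regimen Y 183/284 = 64.4%, Compound 2 159/295 = 53.9% → Regimen Y
Stage III: Regimen Y 200/541 = 37.0%, Compound 2 17/64 = 26.6% → Regimen Y
Stage I: Regimen Y 52/70 = 74.3%, Compound 2 398/622 = 64.0% → Regimen Y
Overall: Regimen Y 435/895 = 48.6%, Compound 2 574/981 = 58.5% → Compound 2
Regimen Y wins each disease group but Compound 2 wins overall — the comparison reverses. Regimen Y's patients skew toward stage III, which has a lower base rate.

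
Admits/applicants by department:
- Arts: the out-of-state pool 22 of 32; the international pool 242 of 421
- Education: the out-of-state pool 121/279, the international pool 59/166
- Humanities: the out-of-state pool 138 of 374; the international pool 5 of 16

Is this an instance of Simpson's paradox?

Arts: the out-of-state pool 22/32 = 68.8%, the international pool 242/421 = 57.5% → the out-of-state pool
Education: the out-of-state pool 121/279 = 43.4%, the international pool 59/166 = 35.5% → the out-of-state pool
Humanities: the out-of-state pool 138/374 = 36.9%, the international pool 5/16 = 31.2% → the out-of-state pool
Overall: the out-of-state pool 281/685 = 41.0%, the international pool 306/603 = 50.7% → the international pool
The out-of-state pool wins each department group but the international pool wins overall — the comparison reverses. The out-of-state pool's applicants skew toward Humanities, which has a lower base rate.

Yes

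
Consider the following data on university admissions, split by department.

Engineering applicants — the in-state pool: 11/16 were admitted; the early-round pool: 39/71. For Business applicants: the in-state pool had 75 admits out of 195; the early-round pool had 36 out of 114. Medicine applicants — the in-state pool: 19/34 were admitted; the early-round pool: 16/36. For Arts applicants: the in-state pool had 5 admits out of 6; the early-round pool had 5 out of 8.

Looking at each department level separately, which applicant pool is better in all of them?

the in-state pool

Engineering: the in-state pool 11/16 = 68.8%, the early-round pool 39/71 = 54.9% → the in-state pool
Business: the in-state pool 75/195 = 38.5%, the early-round pool 36/114 = 31.6% → the in-state pool
Medicine: the in-state pool 19/34 = 55.9%, the early-round pool 16/36 = 44.4% → the in-state pool
Arts: the in-state pool 5/6 = 83.3%, the early-round pool 5/8 = 62.5% → the in-state pool
The in-state pool has the higher rate in all 4 groups.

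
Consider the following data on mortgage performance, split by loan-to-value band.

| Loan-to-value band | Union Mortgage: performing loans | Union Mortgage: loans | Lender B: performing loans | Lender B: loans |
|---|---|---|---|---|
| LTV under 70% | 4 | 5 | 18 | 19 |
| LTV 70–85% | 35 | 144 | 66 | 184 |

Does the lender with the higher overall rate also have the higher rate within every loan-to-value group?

LTV under 70%: Union Mortgage 4/5 = 80.0%, Lender B 18/19 = 94.7% → Lender B
LTV 70–85%: Union Mortgage 35/144 = 24.3%, Lender B 66/184 = 35.9% → Lender B
Overall: Union Mortgage 39/149 = 26.2%, Lender B 84/203 = 41.4% → Lender B
Lender B wins overall and in every loan-to-value group — no reversal.

Yes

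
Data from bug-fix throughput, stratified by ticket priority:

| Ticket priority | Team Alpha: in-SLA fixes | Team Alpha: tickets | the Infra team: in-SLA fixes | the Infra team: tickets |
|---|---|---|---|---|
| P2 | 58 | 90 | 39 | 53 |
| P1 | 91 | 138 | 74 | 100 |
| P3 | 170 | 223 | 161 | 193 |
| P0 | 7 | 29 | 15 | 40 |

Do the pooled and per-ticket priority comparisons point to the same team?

P2: Team Alpha 58/90 = 64.4%, the Infra team 39/53 = 73.6% → the Infra team
P1: Team Alpha 91/138 = 65.9%, the Infra team 74/100 = 74.0% → the Infra team
P3: Team Alpha 170/223 = 76.2%, the Infra team 161/193 = 83.4% → the Infra team
P0: Team Alpha 7/29 = 24.1%, the Infra team 15/40 = 37.5% → the Infra team
Overall: Team Alpha 326/480 = 67.9%, the Infra team 289/386 = 74.9% → the Infra team
The Infra team wins overall and in every ticket group — no reversal.

Yes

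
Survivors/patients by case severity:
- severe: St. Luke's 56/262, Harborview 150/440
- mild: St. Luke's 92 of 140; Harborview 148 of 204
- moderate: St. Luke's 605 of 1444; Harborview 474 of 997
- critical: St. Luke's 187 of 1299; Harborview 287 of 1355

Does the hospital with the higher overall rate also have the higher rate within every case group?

Yes

Severe: St. Luke's 56/262 = 21.4%, Harborview 150/440 = 34.1% → Harborview
Mild: St. Luke's 92/140 = 65.7%, Harborview 148/204 = 72.5% → Harborview
Moderate: St. Luke's 605/1444 = 41.9%, Harborview 474/997 = 47.5% → Harborview
Critical: St. Luke's 187/1299 = 14.4%, Harborview 287/1355 = 21.2% → Harborview
Overall: St. Luke's 940/3145 = 29.9%, Harborview 1059/2996 = 35.3% → Harborview
Harborview wins overall and in every case group — no reversal.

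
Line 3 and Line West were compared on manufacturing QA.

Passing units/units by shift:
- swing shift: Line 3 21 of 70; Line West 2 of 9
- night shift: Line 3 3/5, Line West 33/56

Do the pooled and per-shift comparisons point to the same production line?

Swing shift: Line 3 21/70 = 30.0%, Line West 2/9 = 22.2% → Line 3
Night shift: Line 3 3/5 = 60.0%, Line West 33/56 = 58.9% → Line 3
Overall: Line 3 24/75 = 32.0%, Line West 35/65 = 53.8% → Line West
Line 3 wins each shift group but Line West wins overall — the comparison reverses. Line 3's units skew toward swing shift, which has a lower base rate.

No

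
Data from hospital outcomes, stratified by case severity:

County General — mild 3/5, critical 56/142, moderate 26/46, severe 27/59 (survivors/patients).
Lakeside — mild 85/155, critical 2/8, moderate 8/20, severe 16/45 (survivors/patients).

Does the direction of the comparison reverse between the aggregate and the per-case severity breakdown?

Mild: County General 3/5 = 60.0%, Lakeside 85/155 = 54.8% → County General
Critical: County General 56/142 = 39.4%, Lakeside 2/8 = 25.0% → County General
Moderate: County General 26/46 = 56.5%, Lakeside 8/20 = 40.0% → County General
Severe: County General 27/59 = 45.8%, Lakeside 16/45 = 35.6% → County General
Overall: County General 112/252 = 44.4%, Lakeside 111/228 = 48.7% → Lakeside
County General wins each case group but Lakeside wins overall — the comparison reverses. County General's patients skew toward critical, which has a lower base rate.

Yes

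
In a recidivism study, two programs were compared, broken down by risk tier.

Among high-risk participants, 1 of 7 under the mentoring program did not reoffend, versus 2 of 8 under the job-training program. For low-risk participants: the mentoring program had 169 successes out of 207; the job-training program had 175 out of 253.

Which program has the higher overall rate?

High-risk: the mentoring program 1/7 = 14.3%, the job-training program 2/8 = 25.0% → the job-training program
Low-risk: the mentoring program 169/207 = 81.6%, the job-training program 175/253 = 69.2% → the mentoring program
Overall: the mentoring program 170/214 = 79.4%, the job-training program 177/261 = 67.8% → the mentoring program
(Neither sweeps every risk group, but the mentoring program has the higher pooled rate.)

the mentoring program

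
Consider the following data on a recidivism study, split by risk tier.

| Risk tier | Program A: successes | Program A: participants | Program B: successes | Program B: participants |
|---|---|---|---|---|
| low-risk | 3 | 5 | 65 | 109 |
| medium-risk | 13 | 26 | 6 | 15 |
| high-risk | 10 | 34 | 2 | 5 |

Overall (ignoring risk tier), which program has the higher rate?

Program B

Low-risk: Program A 3/5 = 60.0%, Program B 65/109 = 59.6% → Program A
Medium-risk: Program A 13/26 = 50.0%, Program B 6/15 = 40.0% → Program A
High-risk: Program A 10/34 = 29.4%, Program B 2/5 = 40.0% → Program B
Overall: Program A 26/65 = 40.0%, Program B 73/129 = 56.6% → Program B
(Neither sweeps every risk group, but Program B has the higher pooled rate.)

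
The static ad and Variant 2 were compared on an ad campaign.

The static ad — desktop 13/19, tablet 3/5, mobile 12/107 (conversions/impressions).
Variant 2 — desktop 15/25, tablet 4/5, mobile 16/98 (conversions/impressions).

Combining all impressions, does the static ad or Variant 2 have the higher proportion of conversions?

Desktop: the static ad 13/19 = 68.4%, Variant 2 15/25 = 60.0% → the static ad
Tablet: the static ad 3/5 = 60.0%, Variant 2 4/5 = 80.0% → Variant 2
Mobile: the static ad 12/107 = 11.2%, Variant 2 16/98 = 16.3% → Variant 2
Overall: the static ad 28/131 = 21.4%, Variant 2 35/128 = 27.3% → Variant 2
(Neither sweeps every device group, but Variant 2 has the higher pooled rate.)

Variant 2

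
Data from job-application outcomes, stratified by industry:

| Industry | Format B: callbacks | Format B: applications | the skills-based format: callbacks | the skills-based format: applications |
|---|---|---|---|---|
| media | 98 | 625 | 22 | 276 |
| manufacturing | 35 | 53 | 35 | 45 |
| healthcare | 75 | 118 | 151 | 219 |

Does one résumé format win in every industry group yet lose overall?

No

Media: Format B 98/625 = 15.7%, the skills-based format 22/276 = 8.0% → Format B
Manufacturing: Format B 35/53 = 66.0%, the skills-based format 35/45 = 77.8% → the skills-based format
Healthcare: Format B 75/118 = 63.6%, the skills-based format 151/219 = 68.9% → the skills-based format
Overall: Format B 208/796 = 26.1%, the skills-based format 208/540 = 38.5% → the skills-based format
Neither sweeps: Format B wins 1 of 3 groups, the skills-based format wins 2. The skills-based format wins overall but not every group — no Simpson reversal.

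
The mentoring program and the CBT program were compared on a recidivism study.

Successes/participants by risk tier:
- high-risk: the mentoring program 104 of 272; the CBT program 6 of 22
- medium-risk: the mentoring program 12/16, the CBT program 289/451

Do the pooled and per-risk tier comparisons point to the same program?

High-risk: the mentoring program 104/272 = 38.2%, the CBT program 6/22 = 27.3% → the mentoring program
Medium-risk: the mentoring program 12/16 = 75.0%, the CBT program 289/451 = 64.1% → the mentoring program
Overall: the mentoring program 116/288 = 40.3%, the CBT program 295/473 = 62.4% → the CBT program
The mentoring program wins each risk group but the CBT program wins overall — the comparison reverses. The mentoring program's participants skew toward high-risk, which has a lower base rate.

No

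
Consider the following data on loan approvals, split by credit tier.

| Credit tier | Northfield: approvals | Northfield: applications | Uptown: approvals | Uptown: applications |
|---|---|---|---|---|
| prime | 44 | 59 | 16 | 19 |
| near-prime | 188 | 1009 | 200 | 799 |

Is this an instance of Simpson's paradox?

Prime: Northfield 44/59 = 74.6%, Uptown 16/19 = 84.2% → Uptown
Near-prime: Northfield 188/1009 = 18.6%, Uptown 200/799 = 25.0% → Uptown
Overall: Northfield 232/1068 = 21.7%, Uptown 216/818 = 26.4% → Uptown
Uptown wins overall and in every credit group — no reversal.

No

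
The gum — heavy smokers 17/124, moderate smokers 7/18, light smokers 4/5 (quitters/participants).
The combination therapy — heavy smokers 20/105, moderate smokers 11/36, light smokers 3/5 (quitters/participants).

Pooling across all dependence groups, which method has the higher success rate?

Heavy smokers: the gum 17/124 = 13.7%, the combination therapy 20/105 = 19.0% → the combination therapy
Moderate smokers: the gum 7/18 = 38.9%, the combination therapy 11/36 = 30.6% → the gum
Light smokers: the gum 4/5 = 80.0%, the combination therapy 3/5 = 60.0% → the gum
Overall: the gum 28/147 = 19.0%, the combination therapy 34/146 = 23.3% → the combination therapy
(Neither sweeps every dependence group, but the combination therapy has the higher pooled rate.)

the combination therapy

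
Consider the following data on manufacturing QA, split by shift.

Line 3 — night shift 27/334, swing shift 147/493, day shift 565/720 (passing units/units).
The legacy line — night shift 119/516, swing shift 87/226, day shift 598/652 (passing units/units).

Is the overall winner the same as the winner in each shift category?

Yes

Night shift: Line 3 27/334 = 8.1%, the legacy line 119/516 = 23.1% → the legacy line
Swing shift: Line 3 147/493 = 29.8%, the legacy line 87/226 = 38.5% → the legacy line
Day shift: Line 3 565/720 = 78.5%, the legacy line 598/652 = 91.7% → the legacy line
Overall: Line 3 739/1547 = 47.8%, the legacy line 804/1394 = 57.7% → the legacy line
The legacy line wins overall and in every shift group — no reversal.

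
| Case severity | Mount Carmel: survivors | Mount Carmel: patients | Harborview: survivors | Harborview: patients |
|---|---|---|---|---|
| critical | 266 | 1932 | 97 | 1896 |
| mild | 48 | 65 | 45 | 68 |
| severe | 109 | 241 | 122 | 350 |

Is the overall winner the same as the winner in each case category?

Yes

Critical: Mount Carmel 266/1932 = 13.8%, Harborview 97/1896 = 5.1% → Mount Carmel
Mild: Mount Carmel 48/65 = 73.8%, Harborview 45/68 = 66.2% → Mount Carmel
Severe: Mount Carmel 109/241 = 45.2%, Harborview 122/350 = 34.9% → Mount Carmel
Overall: Mount Carmel 423/2238 = 18.9%, Harborview 264/2314 = 11.4% → Mount Carmel
Mount Carmel wins overall and in every case group — no reversal.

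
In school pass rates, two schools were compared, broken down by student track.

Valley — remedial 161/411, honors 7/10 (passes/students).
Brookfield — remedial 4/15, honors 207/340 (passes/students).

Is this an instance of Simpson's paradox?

Remedial: Valley 161/411 = 39.2%, Brookfield 4/15 = 26.7% → Valley
Honors: Valley 7/10 = 70.0%, Brookfield 207/340 = 60.9% → Valley
Overall: Valley 168/421 = 39.9%, Brookfield 211/355 = 59.4% → Brookfield
Valley wins each student group but Brookfield wins overall — the comparison reverses. Valley's students skew toward remedial, which has a lower base rate.

Yes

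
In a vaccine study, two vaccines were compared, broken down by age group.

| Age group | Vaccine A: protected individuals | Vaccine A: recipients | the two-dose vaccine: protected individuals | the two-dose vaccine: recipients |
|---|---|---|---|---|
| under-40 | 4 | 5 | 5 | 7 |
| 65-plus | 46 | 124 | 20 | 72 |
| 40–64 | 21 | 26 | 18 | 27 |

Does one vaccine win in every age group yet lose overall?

No

Under-40: Vaccine A 4/5 = 80.0%, the two-dose vaccine 5/7 = 71.4% → Vaccine A
65-plus: Vaccine A 46/124 = 37.1%, the two-dose vaccine 20/72 = 27.8% → Vaccine A
40–64: Vaccine A 21/26 = 80.8%, the two-dose vaccine 18/27 = 66.7% → Vaccine A
Overall: Vaccine A 71/155 = 45.8%, the two-dose vaccine 43/106 = 40.6% → Vaccine A
Vaccine A wins overall and in every age group — no reversal.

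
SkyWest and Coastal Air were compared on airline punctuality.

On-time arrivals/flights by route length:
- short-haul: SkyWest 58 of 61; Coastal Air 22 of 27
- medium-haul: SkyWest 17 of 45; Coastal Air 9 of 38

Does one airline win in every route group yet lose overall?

No

Short-haul: SkyWest 58/61 = 95.1%, Coastal Air 22/27 = 81.5% → SkyWest
Medium-haul: SkyWest 17/45 = 37.8%, Coastal Air 9/38 = 23.7% → SkyWest
Overall: SkyWest 75/106 = 70.8%, Coastal Air 31/65 = 47.7% → SkyWest
SkyWest wins overall and in every route group — no reversal.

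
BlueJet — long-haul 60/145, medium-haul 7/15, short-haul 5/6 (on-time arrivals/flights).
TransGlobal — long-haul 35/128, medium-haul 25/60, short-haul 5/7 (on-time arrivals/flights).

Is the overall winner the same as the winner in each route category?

Long-haul: BlueJet 60/145 = 41.4%, TransGlobal 35/128 = 27.3% → BlueJet
Medium-haul: BlueJet 7/15 = 46.7%, TransGlobal 25/60 = 41.7% → BlueJet
Short-haul: BlueJet 5/6 = 83.3%, TransGlobal 5/7 = 71.4% → BlueJet
Overall: BlueJet 72/166 = 43.4%, TransGlobal 65/195 = 33.3% → BlueJet
BlueJet wins overall and in every route group — no reversal.

Yes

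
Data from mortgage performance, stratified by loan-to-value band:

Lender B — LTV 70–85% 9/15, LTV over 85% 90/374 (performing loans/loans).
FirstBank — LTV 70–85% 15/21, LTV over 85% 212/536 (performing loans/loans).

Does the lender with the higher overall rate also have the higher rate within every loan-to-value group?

Yes

LTV 70–85%: Lender B 9/15 = 60.0%, FirstBank 15/21 = 71.4% → FirstBank
LTV over 85%: Lender B 90/374 = 24.1%, FirstBank 212/536 = 39.6% → FirstBank
Overall: Lender B 99/389 = 25.4%, FirstBank 227/557 = 40.8% → FirstBank
FirstBank wins overall and in every loan-to-value group — no reversal.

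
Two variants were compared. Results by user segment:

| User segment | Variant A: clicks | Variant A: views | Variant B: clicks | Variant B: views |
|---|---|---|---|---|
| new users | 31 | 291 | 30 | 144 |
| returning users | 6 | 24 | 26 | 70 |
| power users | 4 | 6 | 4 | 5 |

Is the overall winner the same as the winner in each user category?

Yes

New users: Variant A 31/291 = 10.7%, Variant B 30/144 = 20.8% → Variant B
Returning users: Variant A 6/24 = 25.0%, Variant B 26/70 = 37.1% → Variant B
Power users: Variant A 4/6 = 66.7%, Variant B 4/5 = 80.0% → Variant B
Overall: Variant A 41/321 = 12.8%, Variant B 60/219 = 27.4% → Variant B
Variant B wins overall and in every user group — no reversal.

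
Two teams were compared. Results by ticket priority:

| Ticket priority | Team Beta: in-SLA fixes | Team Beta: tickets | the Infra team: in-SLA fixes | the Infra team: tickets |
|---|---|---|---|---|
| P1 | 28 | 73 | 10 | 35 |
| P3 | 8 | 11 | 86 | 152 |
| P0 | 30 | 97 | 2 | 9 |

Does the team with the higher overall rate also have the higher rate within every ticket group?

P1: Team Beta 28/73 = 38.4%, the Infra team 10/35 = 28.6% → Team Beta
P3: Team Beta 8/11 = 72.7%, the Infra team 86/152 = 56.6% → Team Beta
P0: Team Beta 30/97 = 30.9%, the Infra team 2/9 = 22.2% → Team Beta
Overall: Team Beta 66/181 = 36.5%, the Infra team 98/196 = 50.0% → the Infra team
Team Beta wins each ticket group but the Infra team wins overall — the comparison reverses. Team Beta's tickets skew toward P0, which has a lower base rate.

No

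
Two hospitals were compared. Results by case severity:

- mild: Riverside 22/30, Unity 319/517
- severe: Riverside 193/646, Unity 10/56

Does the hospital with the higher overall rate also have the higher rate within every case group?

No

Mild: Riverside 22/30 = 73.3%, Unity 319/517 = 61.7% → Riverside
Severe: Riverside 193/646 = 29.9%, Unity 10/56 = 17.9% → Riverside
Overall: Riverside 215/676 = 31.8%, Unity 329/573 = 57.4% → Unity
Riverside wins each case group but Unity wins overall — the comparison reverses. Riverside's patients skew toward severe, which has a lower base rate.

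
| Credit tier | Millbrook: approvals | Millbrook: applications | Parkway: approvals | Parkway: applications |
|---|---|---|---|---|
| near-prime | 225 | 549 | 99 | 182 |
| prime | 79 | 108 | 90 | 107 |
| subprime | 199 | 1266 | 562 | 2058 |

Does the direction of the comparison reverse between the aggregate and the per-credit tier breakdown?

No

Near-prime: Millbrook 225/549 = 41.0%, Parkway 99/182 = 54.4% → Parkway
Prime: Millbrook 79/108 = 73.1%, Parkway 90/107 = 84.1% → Parkway
Subprime: Millbrook 199/1266 = 15.7%, Parkway 562/2058 = 27.3% → Parkway
Overall: Millbrook 503/1923 = 26.2%, Parkway 751/2347 = 32.0% → Parkway
Parkway wins overall and in every credit group — no reversal.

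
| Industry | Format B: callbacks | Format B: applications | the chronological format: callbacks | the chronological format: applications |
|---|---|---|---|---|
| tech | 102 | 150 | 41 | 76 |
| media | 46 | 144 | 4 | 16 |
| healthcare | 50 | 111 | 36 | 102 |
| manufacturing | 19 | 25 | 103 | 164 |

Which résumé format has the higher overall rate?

the chronological format

Tech: Format B 102/150 = 68.0%, the chronological format 41/76 = 53.9% → Format B
Media: Format B 46/144 = 31.9%, the chronological format 4/16 = 25.0% → Format B
Healthcare: Format B 50/111 = 45.0%, the chronological format 36/102 = 35.3% → Format B
Manufacturing: Format B 19/25 = 76.0%, the chronological format 103/164 = 62.8% → Format B
Overall: Format B 217/430 = 50.5%, the chronological format 184/358 = 51.4% → the chronological format
(Format B wins every industry group but the chronological format wins overall — Format B's applications skew toward the low-rate media group.)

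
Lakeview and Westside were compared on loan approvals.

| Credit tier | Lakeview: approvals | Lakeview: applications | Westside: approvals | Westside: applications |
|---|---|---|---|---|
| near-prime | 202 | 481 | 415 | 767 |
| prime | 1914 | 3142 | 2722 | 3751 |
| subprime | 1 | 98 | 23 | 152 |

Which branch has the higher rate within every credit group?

Westside

Near-prime: Lakeview 202/481 = 42.0%, Westside 415/767 = 54.1% → Westside
Prime: Lakeview 1914/3142 = 60.9%, Westside 2722/3751 = 72.6% → Westside
Subprime: Lakeview 1/98 = 1.0%, Westside 23/152 = 15.1% → Westside
Westside has the higher rate in all 3 groups.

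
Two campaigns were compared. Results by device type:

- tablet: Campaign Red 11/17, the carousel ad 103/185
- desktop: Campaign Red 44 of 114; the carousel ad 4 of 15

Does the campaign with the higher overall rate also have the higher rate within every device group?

No

Tablet: Campaign Red 11/17 = 64.7%, the carousel ad 103/185 = 55.7% → Campaign Red
Desktop: Campaign Red 44/114 = 38.6%, the carousel ad 4/15 = 26.7% → Campaign Red
Overall: Campaign Red 55/131 = 42.0%, the carousel ad 107/200 = 53.5% → the carousel ad
Campaign Red wins each device group but the carousel ad wins overall — the comparison reverses. Campaign Red's impressions skew toward desktop, which has a lower base rate.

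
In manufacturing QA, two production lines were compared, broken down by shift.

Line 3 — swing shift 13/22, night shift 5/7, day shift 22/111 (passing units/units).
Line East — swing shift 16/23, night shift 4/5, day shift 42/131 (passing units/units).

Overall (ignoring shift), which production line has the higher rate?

Swing shift: Line 3 13/22 = 59.1%, Line East 16/23 = 69.6% → Line East
Night shift: Line 3 5/7 = 71.4%, Line East 4/5 = 80.0% → Line East
Day shift: Line 3 22/111 = 19.8%, Line East 42/131 = 32.1% → Line East
Overall: Line 3 40/140 = 28.6%, Line East 62/159 = 39.0% → Line East

Line East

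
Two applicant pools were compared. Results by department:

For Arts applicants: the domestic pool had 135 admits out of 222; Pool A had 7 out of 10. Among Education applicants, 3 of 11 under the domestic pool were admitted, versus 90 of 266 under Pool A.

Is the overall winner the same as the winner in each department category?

Arts: the domestic pool 135/222 = 60.8%, Pool A 7/10 = 70.0% → Pool A
Education: the domestic pool 3/11 = 27.3%, Pool A 90/266 = 33.8% → Pool A
Overall: the domestic pool 138/233 = 59.2%, Pool A 97/276 = 35.1% → the domestic pool
Pool A wins each department group but the domestic pool wins overall — the comparison reverses. Pool A's applicants skew toward Education, which has a lower base rate.

No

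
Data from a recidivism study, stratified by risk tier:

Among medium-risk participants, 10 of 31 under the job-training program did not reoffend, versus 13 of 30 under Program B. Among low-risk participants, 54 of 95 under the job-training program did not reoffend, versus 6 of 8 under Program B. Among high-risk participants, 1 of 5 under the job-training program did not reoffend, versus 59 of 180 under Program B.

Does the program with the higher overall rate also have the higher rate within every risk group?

No

Medium-risk: the job-training program 10/31 = 32.3%, Program B 13/30 = 43.3% → Program B
Low-risk: the job-training program 54/95 = 56.8%, Program B 6/8 = 75.0% → Program B
High-risk: the job-training program 1/5 = 20.0%, Program B 59/180 = 32.8% → Program B
Overall: the job-training program 65/131 = 49.6%, Program B 78/218 = 35.8% → the job-training program
Program B wins each risk group but the job-training program wins overall — the comparison reverses. Program B's participants skew toward high-risk, which has a lower base rate.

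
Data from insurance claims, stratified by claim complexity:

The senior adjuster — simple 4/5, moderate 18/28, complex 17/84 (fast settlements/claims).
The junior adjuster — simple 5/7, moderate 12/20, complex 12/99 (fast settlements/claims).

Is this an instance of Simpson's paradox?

No

Simple: the senior adjuster 4/5 = 80.0%, the junior adjuster 5/7 = 71.4% → the senior adjuster
Moderate: the senior adjuster 18/28 = 64.3%, the junior adjuster 12/20 = 60.0% → the senior adjuster
Complex: the senior adjuster 17/84 = 20.2%, the junior adjuster 12/99 = 12.1% → the senior adjuster
Overall: the senior adjuster 39/117 = 33.3%, the junior adjuster 29/126 = 23.0% → the senior adjuster
The senior adjuster wins overall and in every claim group — no reversal.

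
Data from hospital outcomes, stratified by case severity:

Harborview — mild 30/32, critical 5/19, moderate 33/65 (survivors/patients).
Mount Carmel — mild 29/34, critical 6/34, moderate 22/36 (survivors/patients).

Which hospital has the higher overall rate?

Mild: Harborview 30/32 = 93.8%, Mount Carmel 29/34 = 85.3% → Harborview
Critical: Harborview 5/19 = 26.3%, Mount Carmel 6/34 = 17.6% → Harborview
Moderate: Harborview 33/65 = 50.8%, Mount Carmel 22/36 = 61.1% → Mount Carmel
Overall: Harborview 68/116 = 58.6%, Mount Carmel 57/104 = 54.8% → Harborview
(Neither sweeps every case group, but Harborview has the higher pooled rate.)

Harborview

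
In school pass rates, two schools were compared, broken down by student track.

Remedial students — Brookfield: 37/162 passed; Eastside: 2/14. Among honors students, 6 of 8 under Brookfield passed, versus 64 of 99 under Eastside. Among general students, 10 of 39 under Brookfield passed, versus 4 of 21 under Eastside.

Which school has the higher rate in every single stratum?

Brookfield

Remedial: Brookfield 37/162 = 22.8%, Eastside 2/14 = 14.3% → Brookfield
Honors: Brookfield 6/8 = 75.0%, Eastside 64/99 = 64.6% → Brookfield
General: Brookfield 10/39 = 25.6%, Eastside 4/21 = 19.0% → Brookfield
Brookfield has the higher rate in all 3 groups.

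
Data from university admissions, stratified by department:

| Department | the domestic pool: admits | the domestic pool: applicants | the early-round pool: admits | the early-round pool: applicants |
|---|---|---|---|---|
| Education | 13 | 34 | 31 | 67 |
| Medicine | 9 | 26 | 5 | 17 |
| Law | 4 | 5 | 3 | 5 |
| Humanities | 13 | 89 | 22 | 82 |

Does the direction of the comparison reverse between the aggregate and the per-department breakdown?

Education: the domestic pool 13/34 = 38.2%, the early-round pool 31/67 = 46.3% → the early-round pool
Medicine: the domestic pool 9/26 = 34.6%, the early-round pool 5/17 = 29.4% → the domestic pool
Law: the domestic pool 4/5 = 80.0%, the early-round pool 3/5 = 60.0% → the domestic pool
Humanities: the domestic pool 13/89 = 14.6%, the early-round pool 22/82 = 26.8% → the early-round pool
Overall: the domestic pool 39/154 = 25.3%, the early-round pool 61/171 = 35.7% → the early-round pool
Neither sweeps: the domestic pool wins 2 of 4 groups, the early-round pool wins 2. The early-round pool wins overall but not every group — no Simpson reversal.

No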